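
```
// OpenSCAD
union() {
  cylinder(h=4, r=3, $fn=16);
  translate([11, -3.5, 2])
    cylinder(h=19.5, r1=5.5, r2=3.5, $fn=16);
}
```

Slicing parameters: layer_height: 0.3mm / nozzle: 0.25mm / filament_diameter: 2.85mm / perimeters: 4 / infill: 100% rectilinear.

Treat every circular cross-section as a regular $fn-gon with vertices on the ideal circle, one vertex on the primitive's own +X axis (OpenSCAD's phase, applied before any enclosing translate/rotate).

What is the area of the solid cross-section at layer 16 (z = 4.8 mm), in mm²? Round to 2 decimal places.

83.19 mm²

At z = 4.8 mm: the cylinder is absent (z outside [0, 4]); the cone at (11, -3.5): at t=0.144 of its height the radius interpolates to r₁+(r₂−r₁)t = 5.213, giving a regular 16-gon of that circumradius (area = (16/2)·5.213²·sin(360°/16) = 83.19 mm²); Merging all regions: only the cone at (11, -3.5) is present, so the union is just that shape — area = 83.19 mm². Overall, the cross-section is a single solid region. Net area = 83.19 mm².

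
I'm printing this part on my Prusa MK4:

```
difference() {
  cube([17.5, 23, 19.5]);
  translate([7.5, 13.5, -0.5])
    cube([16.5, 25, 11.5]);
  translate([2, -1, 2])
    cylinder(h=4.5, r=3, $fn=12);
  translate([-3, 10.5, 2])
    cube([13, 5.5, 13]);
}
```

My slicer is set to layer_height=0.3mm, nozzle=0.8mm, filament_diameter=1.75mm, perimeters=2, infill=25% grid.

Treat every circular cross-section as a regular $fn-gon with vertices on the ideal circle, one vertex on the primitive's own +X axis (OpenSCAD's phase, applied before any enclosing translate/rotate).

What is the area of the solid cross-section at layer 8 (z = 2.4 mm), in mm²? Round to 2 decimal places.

At z = 2.4 mm: the 17.5×23 cube contributes its full rectangle (area 402.50 mm²); the 16.5×25 cube at (7.5, 13.5) contributes its full rectangle (area 412.50 mm²); the r=3 cylinder at (2, -1) contributes a regular 12-gon of circumradius 3 (area = (12/2)·3.000²·sin(360°/12) = 27.00 mm²); the cube at (-3, 10.5) is present — its section is the full 13×5.5 rectangle (area 71.50 mm²); Subtracting the remaining from the first: starting from the 17.5×23 cube (402.50 mm²), the 16.5×25 cube at (7.5, 13.5) partially overlaps it — only the 95.00 mm² overlap (of its 412.50 mm²) is removed, clipping the outline; the r=3 cylinder at (2, -1) partially overlaps it — only the 7.26 mm² overlap (of its 27.00 mm²) is removed, clipping the outline; the 13×5.5 cube at (-3, 10.5) partially overlaps it — only the 48.75 mm² overlap (of its 71.50 mm²) is removed, clipping the outline — area = 251.49 mm². Overall, the cross-section has 2 separate islands. Net area = 251.49 mm².

251.49 mm²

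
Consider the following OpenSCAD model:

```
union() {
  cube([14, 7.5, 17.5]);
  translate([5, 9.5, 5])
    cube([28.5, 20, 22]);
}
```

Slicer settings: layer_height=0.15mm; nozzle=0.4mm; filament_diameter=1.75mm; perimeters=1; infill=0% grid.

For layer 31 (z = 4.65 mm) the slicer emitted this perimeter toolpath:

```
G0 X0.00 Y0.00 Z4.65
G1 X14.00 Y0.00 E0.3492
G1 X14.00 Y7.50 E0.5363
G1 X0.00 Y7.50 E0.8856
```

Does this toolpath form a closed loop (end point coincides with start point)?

Start point (G0): (0.00, 0.00). End point (last G1): the path does not return to the start — open.

no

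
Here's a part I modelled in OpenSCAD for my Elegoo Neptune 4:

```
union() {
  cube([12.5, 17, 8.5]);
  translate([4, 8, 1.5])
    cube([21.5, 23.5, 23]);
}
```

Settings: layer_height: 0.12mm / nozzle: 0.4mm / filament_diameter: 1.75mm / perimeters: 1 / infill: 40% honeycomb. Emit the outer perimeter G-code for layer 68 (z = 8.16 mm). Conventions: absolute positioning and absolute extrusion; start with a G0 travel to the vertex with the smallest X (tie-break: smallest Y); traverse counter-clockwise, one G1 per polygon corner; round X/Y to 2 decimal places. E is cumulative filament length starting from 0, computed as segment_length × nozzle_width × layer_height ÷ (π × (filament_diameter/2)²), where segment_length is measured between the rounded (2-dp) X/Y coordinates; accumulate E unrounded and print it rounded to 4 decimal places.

At z = 8.16 mm: the cube is present — its section is the full 12.5×17 rectangle; the cube at (4, 8) (footprint 21.5×23.5) is included at this height; Merging all regions: the regions partially overlap (shared area 76.50 mm²), so overlapping operands fuse into one piece — 1 connected region. The outline is a single polygon with 8 vertices. Extrusion per mm of travel: 0.4 × 0.12 / (π × 0.875²) = 0.019956. Accumulating E over each segment gives final E = 2.2750.

G0 X0.00 Y0.00 Z8.16
G1 X12.50 Y0.00 E0.2495
G1 X12.50 Y8.00 E0.4091
G1 X25.50 Y8.00 E0.6685
G1 X25.50 Y31.50 E1.1375
G1 X4.00 Y31.50 E1.5666
G1 X4.00 Y17.00 E1.8559
G1 X0.00 Y17.00 E1.9357
G1 X0.00 Y0.00 E2.2750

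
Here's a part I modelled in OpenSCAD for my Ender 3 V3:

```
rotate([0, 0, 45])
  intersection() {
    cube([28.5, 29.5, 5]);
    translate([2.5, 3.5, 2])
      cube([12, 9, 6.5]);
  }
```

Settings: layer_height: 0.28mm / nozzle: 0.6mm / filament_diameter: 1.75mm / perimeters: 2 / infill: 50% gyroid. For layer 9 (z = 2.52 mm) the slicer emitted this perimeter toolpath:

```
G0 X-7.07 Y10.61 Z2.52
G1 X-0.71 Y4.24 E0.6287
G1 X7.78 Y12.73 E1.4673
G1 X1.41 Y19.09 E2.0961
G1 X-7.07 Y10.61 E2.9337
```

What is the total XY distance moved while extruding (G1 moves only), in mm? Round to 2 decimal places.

Sum the Euclidean lengths of each G1 segment: total = 42.00 mm.

42.00 mm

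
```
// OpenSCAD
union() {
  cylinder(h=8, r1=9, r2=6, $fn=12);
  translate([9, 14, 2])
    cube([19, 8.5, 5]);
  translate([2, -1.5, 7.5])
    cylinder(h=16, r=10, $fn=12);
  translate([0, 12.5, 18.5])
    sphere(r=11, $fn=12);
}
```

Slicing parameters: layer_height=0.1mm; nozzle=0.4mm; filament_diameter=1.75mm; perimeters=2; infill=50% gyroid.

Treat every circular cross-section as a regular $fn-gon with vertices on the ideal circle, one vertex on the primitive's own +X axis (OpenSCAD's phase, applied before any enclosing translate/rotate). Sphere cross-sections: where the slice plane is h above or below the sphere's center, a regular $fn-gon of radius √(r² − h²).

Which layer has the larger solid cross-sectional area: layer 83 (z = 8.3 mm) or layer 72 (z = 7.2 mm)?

Layer 83 (z = 8.3): the cone is absent (z outside [0, 8]); the cube at (9, 14) is not intersected at this z (z outside [2, 7]); the cylinder at (2, -1.5): section is a regular 12-gon, circumradius r=10 (area = (12/2)·10.000²·sin(360°/12) = 300.00 mm²); the r=11 sphere at (0, 12.5) contributes a regular 12-gon of circumradius √(11²−10.2²) = 4.118 (area = (12/2)·4.118²·sin(360°/12) = 50.88 mm²); Taking the union: the 2 present regions are separate (no shared area or edge), so areas and boundary lengths simply add and each stays a separate island — area = 350.88 mm². So its area = 350.88 mm². Layer 72 (z = 7.2): the cone: at t=0.900 of its height the radius interpolates to r₁+(r₂−r₁)t = 6.300, giving a regular 12-gon of that circumradius (area = (12/2)·6.300²·sin(360°/12) = 119.07 mm²); the cube at (9, 14) is absent (z outside [2, 7]); the cylinder at (2, -1.5) is not intersected at this z (z outside [7.5, 23.5]); the sphere at (0, 12.5) does not reach this height (|z−center|=11.300 > r=11); Combining (union): only the cone is present, so the union is just that shape — area = 119.07 mm². So its area = 119.07 mm². Layer 83 is larger (350.88 vs 119.07 mm²).

layer 83 (z = 8.3 mm)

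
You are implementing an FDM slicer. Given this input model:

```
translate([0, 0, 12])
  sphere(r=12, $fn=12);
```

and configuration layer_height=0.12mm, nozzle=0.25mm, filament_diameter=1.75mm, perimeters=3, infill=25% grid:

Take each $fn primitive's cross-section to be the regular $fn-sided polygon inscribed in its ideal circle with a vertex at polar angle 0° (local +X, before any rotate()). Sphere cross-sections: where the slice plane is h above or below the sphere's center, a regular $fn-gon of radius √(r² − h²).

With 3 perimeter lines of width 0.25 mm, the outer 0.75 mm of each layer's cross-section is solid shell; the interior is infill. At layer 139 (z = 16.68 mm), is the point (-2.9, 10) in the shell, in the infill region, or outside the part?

shell

At z = 16.68 mm: the r=12 sphere slices to a regular 12-gon of circumradius 11.050 (√(r²−h²) with h=4.68 from center). Overall, the cross-section is a single solid region. The nearest boundary edge runs (0.00, 11.05)→(-5.52, 9.57); distance from the point to it = 0.26 mm. The point is inside the cross-section, 0.26 mm from the nearest boundary — within the 0.75 mm shell band (3 × 0.25).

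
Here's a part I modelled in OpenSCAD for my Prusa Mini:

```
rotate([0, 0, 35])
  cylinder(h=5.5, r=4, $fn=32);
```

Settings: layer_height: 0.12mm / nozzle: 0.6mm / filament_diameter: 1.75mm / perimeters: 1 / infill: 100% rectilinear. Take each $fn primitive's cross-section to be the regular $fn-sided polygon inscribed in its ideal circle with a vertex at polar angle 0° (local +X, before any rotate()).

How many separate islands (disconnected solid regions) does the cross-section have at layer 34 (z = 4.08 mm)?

At z = 4.08 mm: the r=4 cylinder gives a regular 32-gon of circumradius 4 (constant along its height); (whole slice rotated 35° about Z — lengths, areas and connectivity unchanged). Overall, the cross-section is a single solid region. Island count = 1.

1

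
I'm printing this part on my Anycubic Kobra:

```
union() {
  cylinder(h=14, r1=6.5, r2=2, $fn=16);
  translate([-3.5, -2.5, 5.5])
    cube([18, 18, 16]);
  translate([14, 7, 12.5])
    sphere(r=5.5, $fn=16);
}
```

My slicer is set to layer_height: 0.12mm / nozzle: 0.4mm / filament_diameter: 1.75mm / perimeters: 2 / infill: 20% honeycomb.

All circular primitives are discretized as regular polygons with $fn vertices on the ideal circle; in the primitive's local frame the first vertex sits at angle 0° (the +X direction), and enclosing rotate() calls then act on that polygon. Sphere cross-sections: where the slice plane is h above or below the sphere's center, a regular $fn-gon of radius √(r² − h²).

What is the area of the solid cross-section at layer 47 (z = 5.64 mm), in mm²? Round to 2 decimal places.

340.23 mm²

At z = 5.64 mm: the cone: at t=0.403 of its height the radius interpolates to r₁+(r₂−r₁)t = 4.687, giving a regular 16-gon of that circumradius (area = (16/2)·4.687²·sin(360°/16) = 67.26 mm²); the 18×18 cube at (-3.5, -2.5) contributes its full rectangle (area 324.00 mm²); the sphere at (14, 7) does not reach this height (|z−center|=6.860 > r=5.5); Combining (union): the regions partially overlap — summed areas 391.26 mm² minus the doubly-counted overlap 51.03 mm² gives 340.23 mm² — area = 340.23 mm². Overall, the cross-section is a single solid region. Net area = 340.23 mm².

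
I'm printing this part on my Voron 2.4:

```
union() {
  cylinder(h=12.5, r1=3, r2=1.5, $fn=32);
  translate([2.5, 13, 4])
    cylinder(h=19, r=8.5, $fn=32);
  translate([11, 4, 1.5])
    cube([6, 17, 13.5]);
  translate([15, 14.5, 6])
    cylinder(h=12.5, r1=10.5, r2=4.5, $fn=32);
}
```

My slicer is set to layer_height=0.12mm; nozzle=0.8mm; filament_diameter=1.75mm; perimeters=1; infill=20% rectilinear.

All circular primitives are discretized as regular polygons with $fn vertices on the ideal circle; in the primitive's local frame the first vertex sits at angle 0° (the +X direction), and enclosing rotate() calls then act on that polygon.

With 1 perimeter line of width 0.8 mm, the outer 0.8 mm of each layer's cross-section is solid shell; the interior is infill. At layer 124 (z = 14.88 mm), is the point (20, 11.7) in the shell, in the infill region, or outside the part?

At z = 14.88 mm: the cone is absent (z outside [0, 12.5]); the cylinder at (2.5, 13): section is a regular 32-gon, circumradius r=8.5; the 6×17 cube at (11, 4) contributes its full rectangle; the cone at (15, 14.5) contributes a regular 32-gon of circumradius 6.238 (interpolated between r1=10.5 and r2=4.5 at t=0.710); Combining (union): the regions partially overlap (shared area 81.08 mm²), so overlapping operands fuse into one piece — 1 connected region. Overall, the cross-section is a single solid region. The nearest boundary edge runs (20.76, 12.11)→(20.19, 11.03); distance from the point to it = 0.48 mm. The point is inside the cross-section, 0.48 mm from the nearest boundary — within the 0.8 mm shell band (1 × 0.8).

shell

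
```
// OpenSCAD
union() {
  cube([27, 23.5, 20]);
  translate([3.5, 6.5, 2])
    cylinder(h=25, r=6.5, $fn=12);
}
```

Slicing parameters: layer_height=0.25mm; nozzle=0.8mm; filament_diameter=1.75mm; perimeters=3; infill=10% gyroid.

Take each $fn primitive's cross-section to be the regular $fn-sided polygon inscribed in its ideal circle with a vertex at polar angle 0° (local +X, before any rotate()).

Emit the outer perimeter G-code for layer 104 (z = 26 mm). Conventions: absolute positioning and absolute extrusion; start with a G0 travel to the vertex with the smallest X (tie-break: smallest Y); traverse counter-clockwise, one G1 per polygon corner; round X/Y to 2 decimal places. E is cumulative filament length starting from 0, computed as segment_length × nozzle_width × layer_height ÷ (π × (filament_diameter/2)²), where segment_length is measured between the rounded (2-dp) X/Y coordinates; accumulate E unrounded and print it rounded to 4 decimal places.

At z = 26 mm: the cube does not reach this height (z outside [0, 20]); the cylinder at (3.5, 6.5): section is a regular 12-gon, circumradius r=6.5; Taking the union: only the r=6.5 cylinder at (3.5, 6.5) is present, so the union is just that shape — 1 connected region. The outline is a single polygon with 12 vertices. Extrusion per mm of travel: 0.8 × 0.25 / (π × 0.875²) = 0.083150. Accumulating E over each segment gives final E = 3.3575.

G0 X-3.00 Y6.50 Z26.00
G1 X-2.13 Y3.25 E0.2798
G1 X0.25 Y0.87 E0.5596
G1 X3.50 Y0.00 E0.8394
G1 X6.75 Y0.87 E1.1191
G1 X9.13 Y3.25 E1.3990
G1 X10.00 Y6.50 E1.6788
G1 X9.13 Y9.75 E1.9585
G1 X6.75 Y12.13 E2.2384
G1 X3.50 Y13.00 E2.5181
G1 X0.25 Y12.13 E2.7979
G1 X-2.13 Y9.75 E3.0778
G1 X-3.00 Y6.50 E3.3575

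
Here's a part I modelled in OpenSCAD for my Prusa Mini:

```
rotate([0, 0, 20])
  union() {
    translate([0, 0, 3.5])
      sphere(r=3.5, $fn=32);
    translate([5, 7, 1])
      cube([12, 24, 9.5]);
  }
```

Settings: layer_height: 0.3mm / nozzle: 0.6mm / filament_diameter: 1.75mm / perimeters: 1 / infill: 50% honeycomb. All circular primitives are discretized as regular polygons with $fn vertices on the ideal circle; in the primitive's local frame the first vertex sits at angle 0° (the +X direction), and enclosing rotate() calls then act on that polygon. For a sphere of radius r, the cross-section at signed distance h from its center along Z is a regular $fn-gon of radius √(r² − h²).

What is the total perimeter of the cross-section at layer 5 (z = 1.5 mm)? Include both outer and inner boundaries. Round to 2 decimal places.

At z = 1.5 mm: the r=3.5 sphere contributes a regular 32-gon of circumradius √(3.5²−2²) = 2.872 (perimeter = 2·32·2.872·sin(180°/32) = 18.02 mm); the cube at (5, 7) (footprint 12×24) is included at this height (perimeter 72.00 mm); Taking the union: the 2 present regions are separate (no shared area or edge), so areas and boundary lengths simply add and each stays a separate island — boundary = 90.02 mm; (rotated 20° about Z; rotation is an isometry so areas/perimeters/island counts are preserved). Overall, the cross-section has 2 separate islands. Total boundary length (outer) = 90.02 mm.

90.02 mm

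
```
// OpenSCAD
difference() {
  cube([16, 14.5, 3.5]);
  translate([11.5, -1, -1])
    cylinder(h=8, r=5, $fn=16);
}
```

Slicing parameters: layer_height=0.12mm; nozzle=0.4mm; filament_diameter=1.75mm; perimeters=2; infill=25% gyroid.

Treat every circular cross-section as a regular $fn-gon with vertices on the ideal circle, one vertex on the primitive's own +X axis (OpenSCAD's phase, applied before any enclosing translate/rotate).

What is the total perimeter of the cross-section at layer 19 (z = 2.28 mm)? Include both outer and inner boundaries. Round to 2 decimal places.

At z = 2.28 mm: the cube (footprint 16×14.5) is included at this height (perimeter 61.00 mm); the cylinder at (11.5, -1): section is a regular 16-gon, circumradius r=5 (perimeter = 2·16·5.000·sin(180°/16) = 31.21 mm); Taking the first minus the rest: starting from the 16×14.5 cube, the r=5 cylinder at (11.5, -1) partially overlaps it — only the 28.26 mm² overlap (of its 76.54 mm²) is removed, clipping the outline — boundary = 63.03 mm. Overall, the cross-section is a single solid region. Total boundary length (outer) = 63.03 mm.

63.03 mm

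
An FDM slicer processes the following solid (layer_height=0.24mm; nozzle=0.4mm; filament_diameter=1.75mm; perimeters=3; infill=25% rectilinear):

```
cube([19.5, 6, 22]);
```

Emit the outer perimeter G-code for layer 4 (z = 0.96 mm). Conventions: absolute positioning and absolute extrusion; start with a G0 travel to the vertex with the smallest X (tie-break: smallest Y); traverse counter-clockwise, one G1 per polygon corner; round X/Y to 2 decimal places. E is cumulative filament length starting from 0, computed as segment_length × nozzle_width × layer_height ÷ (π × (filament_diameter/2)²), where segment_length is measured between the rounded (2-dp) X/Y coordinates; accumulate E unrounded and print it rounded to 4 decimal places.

At z = 0.96 mm: the 19.5×6 cube contributes its full rectangle. The outline is a single polygon with 4 vertices. Extrusion per mm of travel: 0.4 × 0.24 / (π × 0.875²) = 0.039912. Accumulating E over each segment gives final E = 2.0355.

G0 X0.00 Y0.00 Z0.96
G1 X19.50 Y0.00 E0.7783
G1 X19.50 Y6.00 E1.0178
G1 X0.00 Y6.00 E1.7960
G1 X0.00 Y0.00 E2.0355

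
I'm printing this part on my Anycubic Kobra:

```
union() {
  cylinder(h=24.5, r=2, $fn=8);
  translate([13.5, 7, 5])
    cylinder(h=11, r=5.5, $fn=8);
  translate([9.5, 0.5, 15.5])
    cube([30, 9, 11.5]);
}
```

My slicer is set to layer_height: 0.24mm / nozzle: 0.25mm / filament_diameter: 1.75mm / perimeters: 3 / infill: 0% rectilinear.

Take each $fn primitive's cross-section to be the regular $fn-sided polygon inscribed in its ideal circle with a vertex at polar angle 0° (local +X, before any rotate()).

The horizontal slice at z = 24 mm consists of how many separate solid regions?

2

At z = 24 mm: the r=2 cylinder gives a regular 8-gon of circumradius 2 (constant along its height); the cylinder at (13.5, 7) is absent (z outside [5, 16]); the cube at (9.5, 0.5) is present — its section is the full 30×9 rectangle; Merging all regions: the 2 present regions are separate (no shared area or edge), so areas and boundary lengths simply add and each stays a separate island — 2 connected regions. The result has 2 disconnected regions.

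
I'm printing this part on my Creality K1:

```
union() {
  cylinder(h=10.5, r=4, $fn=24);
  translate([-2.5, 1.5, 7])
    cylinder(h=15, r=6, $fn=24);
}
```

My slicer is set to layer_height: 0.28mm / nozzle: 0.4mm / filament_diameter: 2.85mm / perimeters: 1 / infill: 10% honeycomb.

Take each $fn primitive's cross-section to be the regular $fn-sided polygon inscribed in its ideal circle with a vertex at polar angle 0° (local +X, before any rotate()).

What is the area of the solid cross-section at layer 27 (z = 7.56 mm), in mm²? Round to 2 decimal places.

116.62 mm²

At z = 7.56 mm: the r=4 cylinder contributes a regular 24-gon of circumradius 4 (area = (24/2)·4.000²·sin(360°/24) = 49.69 mm²); the r=6 cylinder at (-2.5, 1.5) contributes a regular 24-gon of circumradius 6 (area = (24/2)·6.000²·sin(360°/24) = 111.81 mm²); Combining (union): the regions partially overlap — summed areas 161.50 mm² minus the doubly-counted overlap 44.88 mm² gives 116.62 mm² — area = 116.62 mm². Overall, the cross-section is a single solid region. Net area = 116.62 mm².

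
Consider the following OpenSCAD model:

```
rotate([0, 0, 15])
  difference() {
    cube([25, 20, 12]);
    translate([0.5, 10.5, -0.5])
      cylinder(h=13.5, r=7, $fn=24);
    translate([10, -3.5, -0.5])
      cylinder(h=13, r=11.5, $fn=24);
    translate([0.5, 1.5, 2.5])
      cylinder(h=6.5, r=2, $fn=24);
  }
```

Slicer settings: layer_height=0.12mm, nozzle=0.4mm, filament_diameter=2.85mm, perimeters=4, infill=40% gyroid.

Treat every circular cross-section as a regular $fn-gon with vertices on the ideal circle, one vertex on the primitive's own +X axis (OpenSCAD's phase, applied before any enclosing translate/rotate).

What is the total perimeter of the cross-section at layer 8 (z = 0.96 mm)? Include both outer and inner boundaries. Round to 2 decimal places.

88.23 mm

At z = 0.96 mm: the 25×20 cube contributes its full rectangle (perimeter 90.00 mm); the r=7 cylinder at (0.5, 10.5) contributes a regular 24-gon of circumradius 7 (perimeter = 2·24·7.000·sin(180°/24) = 43.86 mm); the cylinder at (10, -3.5): section is a regular 24-gon, circumradius r=11.5 (perimeter = 2·24·11.500·sin(180°/24) = 72.05 mm); the cylinder at (0.5, 1.5) does not reach this height (z outside [2.5, 9]); Taking the first minus the rest: starting from the 25×20 cube, the r=7 cylinder at (0.5, 10.5) partially overlaps it — only the 83.06 mm² overlap (of its 152.19 mm²) is removed, clipping the outline; the r=11.5 cylinder at (10, -3.5) partially overlaps it — only the 118.69 mm² overlap (of its 410.75 mm²) is removed, clipping the outline — boundary = 88.23 mm; (rotated 15° about Z; rotation is an isometry so areas/perimeters/island counts are preserved). Overall, the cross-section has 2 separate islands. Total boundary length (outer) = 88.23 mm.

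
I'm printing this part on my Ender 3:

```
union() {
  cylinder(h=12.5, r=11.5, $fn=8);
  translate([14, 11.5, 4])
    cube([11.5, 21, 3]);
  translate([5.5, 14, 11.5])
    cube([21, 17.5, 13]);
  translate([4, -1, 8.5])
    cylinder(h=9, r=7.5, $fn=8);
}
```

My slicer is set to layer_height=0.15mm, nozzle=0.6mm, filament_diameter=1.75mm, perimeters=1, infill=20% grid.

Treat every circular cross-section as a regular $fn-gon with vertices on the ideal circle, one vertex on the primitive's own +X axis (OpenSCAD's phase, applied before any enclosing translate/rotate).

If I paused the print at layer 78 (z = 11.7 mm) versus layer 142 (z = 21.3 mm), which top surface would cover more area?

Layer 78 (z = 11.7): the r=11.5 cylinder gives a regular 8-gon of circumradius 11.5 (constant along its height) (area = (8/2)·11.500²·sin(360°/8) = 374.06 mm²); the cube at (14, 11.5) does not reach this height (z outside [4, 7]); the cube at (5.5, 14) is present — its section is the full 21×17.5 rectangle (area 367.50 mm²); the cylinder at (4, -1): section is a regular 8-gon, circumradius r=7.5 (area = (8/2)·7.500²·sin(360°/8) = 159.10 mm²); Merging all regions: the regions partially overlap — summed areas 900.66 mm² minus the doubly-counted overlap 156.76 mm² gives 743.90 mm² — area = 743.90 mm². So its area = 743.90 mm². Layer 142 (z = 21.3): the cylinder is not intersected at this z (z outside [0, 12.5]); the cube at (14, 11.5) is not intersected at this z (z outside [4, 7]); the cube at (5.5, 14) is present — its section is the full 21×17.5 rectangle (area 367.50 mm²); the cylinder at (4, -1) is absent (z outside [8.5, 17.5]); Merging all regions: only the 21×17.5 cube at (5.5, 14) is present, so the union is just that shape — area = 367.50 mm². So its area = 367.50 mm². Layer 78 is larger (743.90 vs 367.50 mm²).

layer 78 (z = 11.7 mm)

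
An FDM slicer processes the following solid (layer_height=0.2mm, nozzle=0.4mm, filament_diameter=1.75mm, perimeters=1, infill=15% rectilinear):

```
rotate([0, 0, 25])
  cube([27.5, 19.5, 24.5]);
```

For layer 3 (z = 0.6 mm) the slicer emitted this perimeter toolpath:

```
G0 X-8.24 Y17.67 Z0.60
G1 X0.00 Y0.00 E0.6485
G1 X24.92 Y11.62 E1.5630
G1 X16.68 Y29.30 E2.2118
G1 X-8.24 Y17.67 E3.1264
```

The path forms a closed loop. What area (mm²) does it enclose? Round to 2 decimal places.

536.25 mm²

Apply the shoelace formula to the sequence of (X, Y) vertices; enclosed area = 536.25 mm².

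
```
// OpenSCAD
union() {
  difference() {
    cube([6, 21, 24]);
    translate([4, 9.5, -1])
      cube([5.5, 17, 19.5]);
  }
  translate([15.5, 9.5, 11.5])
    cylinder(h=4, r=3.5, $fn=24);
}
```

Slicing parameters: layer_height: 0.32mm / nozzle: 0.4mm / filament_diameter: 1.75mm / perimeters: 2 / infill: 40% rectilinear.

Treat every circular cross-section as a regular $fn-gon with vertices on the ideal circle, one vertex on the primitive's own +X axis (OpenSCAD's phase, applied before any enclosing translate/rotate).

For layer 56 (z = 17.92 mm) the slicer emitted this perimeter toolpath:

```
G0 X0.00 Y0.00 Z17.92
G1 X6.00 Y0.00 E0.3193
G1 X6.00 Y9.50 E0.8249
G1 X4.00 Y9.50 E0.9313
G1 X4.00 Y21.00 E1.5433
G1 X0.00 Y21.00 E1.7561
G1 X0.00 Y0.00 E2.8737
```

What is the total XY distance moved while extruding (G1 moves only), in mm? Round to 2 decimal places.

54.00 mm

Sum the Euclidean lengths of each G1 segment: total = 54.00 mm.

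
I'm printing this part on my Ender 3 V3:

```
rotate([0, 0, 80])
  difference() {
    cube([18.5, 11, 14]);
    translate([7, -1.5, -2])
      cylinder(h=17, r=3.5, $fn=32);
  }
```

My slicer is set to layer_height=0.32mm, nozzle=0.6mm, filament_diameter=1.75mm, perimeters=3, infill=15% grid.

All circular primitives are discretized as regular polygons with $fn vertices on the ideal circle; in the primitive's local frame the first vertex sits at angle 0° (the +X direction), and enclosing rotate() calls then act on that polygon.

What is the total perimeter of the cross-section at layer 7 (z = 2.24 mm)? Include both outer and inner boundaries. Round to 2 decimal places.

At z = 2.24 mm: the cube is present — its section is the full 18.5×11 rectangle (perimeter 59.00 mm); the r=3.5 cylinder at (7, -1.5) contributes a regular 32-gon of circumradius 3.5 (perimeter = 2·32·3.500·sin(180°/32) = 21.96 mm); Taking the first minus the rest: starting from the 18.5×11 cube, the r=3.5 cylinder at (7, -1.5) partially overlaps it — only the 8.98 mm² overlap (of its 38.24 mm²) is removed, clipping the outline — boundary = 60.57 mm; (whole slice rotated 80° about Z — lengths, areas and connectivity unchanged). Overall, the cross-section is a single solid region. Total boundary length (outer) = 60.57 mm.

60.57 mm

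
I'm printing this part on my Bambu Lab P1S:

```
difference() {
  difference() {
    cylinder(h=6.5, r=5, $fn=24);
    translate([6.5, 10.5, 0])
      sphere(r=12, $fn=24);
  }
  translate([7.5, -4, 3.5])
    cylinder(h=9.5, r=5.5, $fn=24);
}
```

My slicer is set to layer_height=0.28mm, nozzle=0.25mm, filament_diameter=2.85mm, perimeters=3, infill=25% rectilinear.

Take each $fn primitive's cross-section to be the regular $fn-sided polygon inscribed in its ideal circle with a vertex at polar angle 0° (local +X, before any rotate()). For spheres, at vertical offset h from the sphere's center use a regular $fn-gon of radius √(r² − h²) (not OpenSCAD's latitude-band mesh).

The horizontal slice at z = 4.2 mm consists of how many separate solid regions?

1

At z = 4.2 mm: the cylinder: section is a regular 24-gon, circumradius r=5; the r=12 sphere at (6.5, 10.5) slices to a regular 24-gon of circumradius 11.241 (√(r²−h²) with h=4.2 from center); Subtracting the remaining from the first: starting from the r=5 cylinder, the r=12 sphere at (6.5, 10.5) partially overlaps it — only the 24.14 mm² overlap (of its 392.45 mm²) is removed, clipping the outline — 1 connected region; the cylinder at (7.5, -4): section is a regular 24-gon, circumradius r=5.5; Taking the first minus the rest: starting from that combined region, the r=5.5 cylinder at (7.5, -4) partially overlaps it — only the 6.84 mm² overlap (of its 93.95 mm²) is removed, clipping the outline — 1 connected region. The result has 1 disconnected region.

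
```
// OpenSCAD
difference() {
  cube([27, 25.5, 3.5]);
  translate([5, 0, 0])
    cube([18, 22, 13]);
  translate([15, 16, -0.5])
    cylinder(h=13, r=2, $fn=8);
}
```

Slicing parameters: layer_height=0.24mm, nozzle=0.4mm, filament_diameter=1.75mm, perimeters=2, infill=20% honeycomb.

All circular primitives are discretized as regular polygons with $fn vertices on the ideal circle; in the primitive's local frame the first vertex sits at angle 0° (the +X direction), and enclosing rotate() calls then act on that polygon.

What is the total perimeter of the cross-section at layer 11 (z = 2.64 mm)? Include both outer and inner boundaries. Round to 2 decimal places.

At z = 2.64 mm: the cube (footprint 27×25.5) is included at this height (perimeter 105.00 mm); the 18×22 cube at (5, 0) contributes its full rectangle (perimeter 80.00 mm); the r=2 cylinder at (15, 16) contributes a regular 8-gon of circumradius 2 (perimeter = 2·8·2.000·sin(180°/8) = 12.25 mm); Taking the first minus the rest: starting from the 27×25.5 cube, the 18×22 cube at (5, 0) lies inside it touching the edge (removes its full 396.00 mm²); the r=2 cylinder at (15, 16) misses the remaining region (no effect) — boundary = 149.00 mm. Overall, the cross-section is a single solid region. Total boundary length (outer) = 149.00 mm.

149.00 mm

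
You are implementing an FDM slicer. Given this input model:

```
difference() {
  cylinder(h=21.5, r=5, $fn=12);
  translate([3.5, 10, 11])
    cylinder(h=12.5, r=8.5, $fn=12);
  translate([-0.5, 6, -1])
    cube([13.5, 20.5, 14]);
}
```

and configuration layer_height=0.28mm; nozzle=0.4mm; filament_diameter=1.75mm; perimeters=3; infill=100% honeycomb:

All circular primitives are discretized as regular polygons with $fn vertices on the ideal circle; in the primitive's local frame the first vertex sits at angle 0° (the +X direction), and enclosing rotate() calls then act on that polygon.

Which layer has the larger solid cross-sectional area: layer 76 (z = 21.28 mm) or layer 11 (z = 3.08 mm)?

Layer 76 (z = 21.28): the r=5 cylinder gives a regular 12-gon of circumradius 5 (constant along its height) (area = (12/2)·5.000²·sin(360°/12) = 75.00 mm²); the cylinder at (3.5, 10): section is a regular 12-gon, circumradius r=8.5 (area = (12/2)·8.500²·sin(360°/12) = 216.75 mm²); the cube at (-0.5, 6) is not intersected at this z (z outside [-1, 13]); After the difference (first − rest): starting from the r=5 cylinder (75.00 mm²), the r=8.5 cylinder at (3.5, 10) partially overlaps it — only the 13.37 mm² overlap (of its 216.75 mm²) is removed, clipping the outline — area = 61.63 mm². So its area = 61.63 mm². Layer 11 (z = 3.08): the r=5 cylinder contributes a regular 12-gon of circumradius 5 (area = (12/2)·5.000²·sin(360°/12) = 75.00 mm²); the cylinder at (3.5, 10) is absent (z outside [11, 23.5]); the cube at (-0.5, 6) (footprint 13.5×20.5) is included at this height (area 276.75 mm²); After the difference (first − rest): starting from the r=5 cylinder (75.00 mm²), the 13.5×20.5 cube at (-0.5, 6) misses the remaining region (no effect) — area = 75.00 mm². So its area = 75.00 mm². Layer 11 is larger (75.00 vs 61.63 mm²).

layer 11 (z = 3.08 mm)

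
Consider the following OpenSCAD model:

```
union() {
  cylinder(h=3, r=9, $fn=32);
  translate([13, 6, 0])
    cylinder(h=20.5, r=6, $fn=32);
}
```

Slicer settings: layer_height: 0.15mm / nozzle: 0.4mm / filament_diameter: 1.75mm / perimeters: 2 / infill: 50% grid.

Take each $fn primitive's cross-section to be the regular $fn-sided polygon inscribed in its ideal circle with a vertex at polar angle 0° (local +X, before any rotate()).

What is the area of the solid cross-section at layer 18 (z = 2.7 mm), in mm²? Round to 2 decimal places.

363.42 mm²

At z = 2.7 mm: the cylinder: section is a regular 32-gon, circumradius r=9 (area = (32/2)·9.000²·sin(360°/32) = 252.84 mm²); the r=6 cylinder at (13, 6) contributes a regular 32-gon of circumradius 6 (area = (32/2)·6.000²·sin(360°/32) = 112.37 mm²); Combining (union): the regions partially overlap — summed areas 365.21 mm² minus the doubly-counted overlap 1.79 mm² gives 363.42 mm² — area = 363.42 mm². Overall, the cross-section is a single solid region. Net area = 363.42 mm².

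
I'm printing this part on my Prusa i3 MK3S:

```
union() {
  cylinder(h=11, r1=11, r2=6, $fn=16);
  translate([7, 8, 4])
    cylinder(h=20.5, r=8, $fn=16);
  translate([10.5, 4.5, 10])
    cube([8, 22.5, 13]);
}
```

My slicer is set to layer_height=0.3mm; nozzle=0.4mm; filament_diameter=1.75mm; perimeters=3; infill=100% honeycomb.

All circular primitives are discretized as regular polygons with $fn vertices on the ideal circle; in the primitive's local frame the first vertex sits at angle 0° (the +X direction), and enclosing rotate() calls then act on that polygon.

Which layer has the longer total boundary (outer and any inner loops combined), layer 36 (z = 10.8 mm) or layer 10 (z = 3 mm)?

layer 36 (z = 10.8 mm)

Layer 36 (z = 10.8): the cone contributes a regular 16-gon of circumradius 6.091 (interpolated between r1=11 and r2=6 at t=0.982) (perimeter = 2·16·6.091·sin(180°/16) = 38.02 mm); the r=8 cylinder at (7, 8) contributes a regular 16-gon of circumradius 8 (perimeter = 2·16·8.000·sin(180°/16) = 49.94 mm); the 8×22.5 cube at (10.5, 4.5) contributes its full rectangle (perimeter 61.00 mm); Taking the union: the regions partially overlap (shared area 56.61 mm²), so the edge portions inside another operand are dropped and the merged outline is re-measured after clipping — boundary = 102.91 mm. So its perimeter = 102.91 mm. Layer 10 (z = 3): the cone (r1=11→r2=6) has section circumradius 9.636 here — a regular 16-gon (perimeter = 2·16·9.636·sin(180°/16) = 60.16 mm); the cylinder at (7, 8) is not intersected at this z (z outside [4, 24.5]); the cube at (10.5, 4.5) does not reach this height (z outside [10, 23]); Taking the union: only the cone is present, so the union is just that shape — boundary = 60.16 mm. So its perimeter = 60.16 mm. Layer 36 is larger (102.91 vs 60.16 mm).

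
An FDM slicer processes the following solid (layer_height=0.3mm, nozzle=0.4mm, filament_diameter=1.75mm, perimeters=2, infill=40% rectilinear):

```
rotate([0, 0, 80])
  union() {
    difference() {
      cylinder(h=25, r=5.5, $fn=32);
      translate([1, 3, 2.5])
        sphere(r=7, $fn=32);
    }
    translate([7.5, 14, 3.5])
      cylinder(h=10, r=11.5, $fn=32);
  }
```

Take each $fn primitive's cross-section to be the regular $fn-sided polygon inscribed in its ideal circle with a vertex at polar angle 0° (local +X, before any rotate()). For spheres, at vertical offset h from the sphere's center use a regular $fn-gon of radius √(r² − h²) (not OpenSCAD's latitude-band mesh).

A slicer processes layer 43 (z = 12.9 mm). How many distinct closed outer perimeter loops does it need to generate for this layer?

At z = 12.9 mm: the r=5.5 cylinder gives a regular 32-gon of circumradius 5.5 (constant along its height); the sphere at (1, 3) is absent (|z−center|=10.400 > r=7); Taking the first minus the rest: none of the subtracted shapes is present at this height, so the r=5.5 cylinder is unchanged — 1 connected region; the r=11.5 cylinder at (7.5, 14) contributes a regular 32-gon of circumradius 11.5; Merging all regions: the regions partially overlap (shared area 3.91 mm²), so overlapping operands fuse into one piece — 1 connected region; (whole slice rotated 80° about Z — lengths, areas and connectivity unchanged). The result has 1 disconnected region.

1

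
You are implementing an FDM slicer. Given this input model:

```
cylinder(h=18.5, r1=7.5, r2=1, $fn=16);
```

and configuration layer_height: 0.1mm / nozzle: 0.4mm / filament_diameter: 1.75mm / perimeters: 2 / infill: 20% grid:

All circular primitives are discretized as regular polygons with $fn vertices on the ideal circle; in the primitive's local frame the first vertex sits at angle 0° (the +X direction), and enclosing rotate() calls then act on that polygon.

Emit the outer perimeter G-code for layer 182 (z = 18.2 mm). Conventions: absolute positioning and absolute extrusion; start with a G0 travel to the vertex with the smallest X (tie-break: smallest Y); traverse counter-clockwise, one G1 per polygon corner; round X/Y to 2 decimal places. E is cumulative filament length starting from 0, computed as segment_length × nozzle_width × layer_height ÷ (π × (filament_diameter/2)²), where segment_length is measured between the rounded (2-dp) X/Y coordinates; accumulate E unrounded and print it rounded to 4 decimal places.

At z = 18.2 mm: the cone contributes a regular 16-gon of circumradius 1.105 (interpolated between r1=7.5 and r2=1 at t=0.984). The outline is a single polygon with 16 vertices. Extrusion per mm of travel: 0.4 × 0.1 / (π × 0.875²) = 0.016630. Accumulating E over each segment gives final E = 0.1147.

G0 X-1.11 Y0.00 Z18.20
G1 X-1.02 Y-0.42 E0.0071
G1 X-0.78 Y-0.78 E0.0143
G1 X-0.42 Y-1.02 E0.0215
G1 X0.00 Y-1.11 E0.0287
G1 X0.42 Y-1.02 E0.0358
G1 X0.78 Y-0.78 E0.0430
G1 X1.02 Y-0.42 E0.0502
G1 X1.11 Y0.00 E0.0574
G1 X1.02 Y0.42 E0.0645
G1 X0.78 Y0.78 E0.0717
G1 X0.42 Y1.02 E0.0789
G1 X0.00 Y1.11 E0.0860
G1 X-0.42 Y1.02 E0.0932
G1 X-0.78 Y0.78 E0.1004
G1 X-1.02 Y0.42 E0.1076
G1 X-1.11 Y0.00 E0.1147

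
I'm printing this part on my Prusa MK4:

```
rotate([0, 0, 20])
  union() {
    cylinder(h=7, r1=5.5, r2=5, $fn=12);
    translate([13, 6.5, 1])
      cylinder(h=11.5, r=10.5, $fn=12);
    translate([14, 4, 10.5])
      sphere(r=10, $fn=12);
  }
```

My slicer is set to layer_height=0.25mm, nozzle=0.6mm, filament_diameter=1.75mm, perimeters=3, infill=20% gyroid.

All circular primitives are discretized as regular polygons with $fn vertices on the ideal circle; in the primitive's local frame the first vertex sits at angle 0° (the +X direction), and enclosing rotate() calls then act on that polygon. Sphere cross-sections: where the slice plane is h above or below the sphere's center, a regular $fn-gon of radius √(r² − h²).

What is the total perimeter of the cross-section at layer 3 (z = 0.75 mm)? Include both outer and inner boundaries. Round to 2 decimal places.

47.63 mm

At z = 0.75 mm: the cone: at t=0.107 of its height the radius interpolates to r₁+(r₂−r₁)t = 5.446, giving a regular 12-gon of that circumradius (perimeter = 2·12·5.446·sin(180°/12) = 33.83 mm); the cylinder at (13, 6.5) is absent (z outside [1, 12.5]); the sphere at (14, 4): section is a regular 12-gon, circumradius = √(r²−h²) = √(10²−9.75²) = 2.222 (perimeter = 2·12·2.222·sin(180°/12) = 13.80 mm); Taking the union: the 2 present regions are separate (no shared area or edge), so areas and boundary lengths simply add and each stays a separate island — boundary = 47.63 mm; (whole slice rotated 20° about Z — lengths, areas and connectivity unchanged). Overall, the cross-section has 2 separate islands. Total boundary length (outer) = 47.63 mm.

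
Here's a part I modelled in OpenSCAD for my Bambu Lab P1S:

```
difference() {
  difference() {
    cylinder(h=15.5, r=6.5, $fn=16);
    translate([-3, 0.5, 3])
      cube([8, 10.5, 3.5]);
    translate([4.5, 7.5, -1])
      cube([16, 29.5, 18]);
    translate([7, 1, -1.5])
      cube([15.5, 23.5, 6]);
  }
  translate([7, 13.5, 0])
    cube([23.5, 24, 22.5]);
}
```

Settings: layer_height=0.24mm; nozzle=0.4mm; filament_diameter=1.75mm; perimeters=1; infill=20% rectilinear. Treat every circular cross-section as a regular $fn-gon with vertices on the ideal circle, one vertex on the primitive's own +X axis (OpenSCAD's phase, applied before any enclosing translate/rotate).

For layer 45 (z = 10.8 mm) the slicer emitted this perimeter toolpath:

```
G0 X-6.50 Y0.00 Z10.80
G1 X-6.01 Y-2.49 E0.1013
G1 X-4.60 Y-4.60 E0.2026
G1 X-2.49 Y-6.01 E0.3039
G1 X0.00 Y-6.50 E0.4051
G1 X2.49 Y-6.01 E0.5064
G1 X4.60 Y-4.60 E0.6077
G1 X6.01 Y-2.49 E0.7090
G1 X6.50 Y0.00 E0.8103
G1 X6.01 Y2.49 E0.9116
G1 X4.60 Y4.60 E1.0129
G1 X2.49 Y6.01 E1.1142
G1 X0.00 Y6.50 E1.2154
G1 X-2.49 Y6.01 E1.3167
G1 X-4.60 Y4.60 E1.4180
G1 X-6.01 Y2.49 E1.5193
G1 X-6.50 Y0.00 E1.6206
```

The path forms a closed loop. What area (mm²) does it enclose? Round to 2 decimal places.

Apply the shoelace formula to the sequence of (X, Y) vertices; enclosed area = 129.51 mm².

129.51 mm²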